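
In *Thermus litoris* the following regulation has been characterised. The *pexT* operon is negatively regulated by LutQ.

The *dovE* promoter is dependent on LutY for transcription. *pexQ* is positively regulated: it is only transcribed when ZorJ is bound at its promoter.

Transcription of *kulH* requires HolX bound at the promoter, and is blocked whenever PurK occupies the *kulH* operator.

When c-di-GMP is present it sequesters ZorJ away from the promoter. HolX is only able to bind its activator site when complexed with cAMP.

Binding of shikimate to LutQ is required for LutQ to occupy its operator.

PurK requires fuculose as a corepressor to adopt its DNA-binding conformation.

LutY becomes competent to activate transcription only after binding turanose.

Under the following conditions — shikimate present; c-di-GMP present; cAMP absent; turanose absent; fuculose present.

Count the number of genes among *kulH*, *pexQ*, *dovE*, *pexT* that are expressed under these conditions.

0

Fuculose is present, so PurK is active.
cAMP is absent, so HolX is inactive.
With repressor PurK bound, *kulH* is not transcribed.
→ *kulH* is OFF.
c-di-GMP is present, so ZorJ is inactive.
Required activator ZorJ is absent, so *pexQ* is not transcribed.
→ *pexQ* is OFF.
Turanose is absent, so LutY is inactive.
Required activator LutY is absent, so *dovE* is not transcribed.
→ *dovE* is OFF.
Shikimate is present, so LutQ is active.
With repressor LutQ bound, *pexT* is not transcribed.
→ *pexT* is OFF.
0 of the 4 genes are transcribed.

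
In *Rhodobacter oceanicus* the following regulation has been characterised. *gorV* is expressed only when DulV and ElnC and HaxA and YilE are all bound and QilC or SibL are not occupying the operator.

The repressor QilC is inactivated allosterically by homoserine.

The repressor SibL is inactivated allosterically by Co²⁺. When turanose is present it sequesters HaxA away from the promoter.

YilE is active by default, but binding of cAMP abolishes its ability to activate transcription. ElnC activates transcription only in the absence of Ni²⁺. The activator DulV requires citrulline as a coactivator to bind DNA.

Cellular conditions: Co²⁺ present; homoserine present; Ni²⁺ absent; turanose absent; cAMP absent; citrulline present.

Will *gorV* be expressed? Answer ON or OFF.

Homoserine is present, so QilC is inactive.
Co²⁺ is present, so SibL is inactive.
Citrulline is present, so DulV is active.
Ni²⁺ is absent, so ElnC is active.
Turanose is absent, so HaxA is active.
cAMP is absent, so YilE is active.
No repressor is bound and DulV and ElnC and HaxA and YilE are active, so *gorV* is transcribed.

ON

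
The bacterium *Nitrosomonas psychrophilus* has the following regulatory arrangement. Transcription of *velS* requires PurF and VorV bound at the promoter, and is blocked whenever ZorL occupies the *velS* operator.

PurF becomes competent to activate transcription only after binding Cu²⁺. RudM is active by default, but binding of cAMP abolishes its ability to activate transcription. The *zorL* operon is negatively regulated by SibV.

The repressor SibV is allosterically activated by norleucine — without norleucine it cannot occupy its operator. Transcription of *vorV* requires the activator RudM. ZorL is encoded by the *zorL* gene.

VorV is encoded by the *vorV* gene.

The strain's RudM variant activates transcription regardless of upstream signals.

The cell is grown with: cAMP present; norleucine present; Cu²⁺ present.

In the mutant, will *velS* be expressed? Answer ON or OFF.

Cu²⁺ is present, so PurF is active.
Norleucine is present, so SibV is active.
With repressor SibV bound, *zorL* is not transcribed.
So ZorL is not produced.
RudM is constitutively active in this strain.
No repressor is bound and RudM is active, so *vorV* is transcribed.
So VorV is produced and active.
No repressor is bound and PurF and VorV are active, so *velS* is transcribed.

ON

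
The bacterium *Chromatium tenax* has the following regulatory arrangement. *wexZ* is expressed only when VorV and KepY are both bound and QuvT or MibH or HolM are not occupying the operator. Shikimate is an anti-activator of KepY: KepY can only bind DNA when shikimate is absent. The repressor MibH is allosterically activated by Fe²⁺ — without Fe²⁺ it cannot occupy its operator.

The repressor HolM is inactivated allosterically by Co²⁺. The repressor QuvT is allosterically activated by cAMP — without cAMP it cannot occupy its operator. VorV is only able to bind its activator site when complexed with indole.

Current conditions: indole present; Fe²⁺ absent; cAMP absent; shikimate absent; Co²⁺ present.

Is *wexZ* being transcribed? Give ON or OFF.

ON

Indole is present, so VorV is active.
cAMP is absent, so QuvT is inactive.
Shikimate is absent, so KepY is active.
Fe²⁺ is absent, so MibH is inactive.
Co²⁺ is present, so HolM is inactive.
No repressor is bound and VorV and KepY are active, so *wexZ* is transcribed.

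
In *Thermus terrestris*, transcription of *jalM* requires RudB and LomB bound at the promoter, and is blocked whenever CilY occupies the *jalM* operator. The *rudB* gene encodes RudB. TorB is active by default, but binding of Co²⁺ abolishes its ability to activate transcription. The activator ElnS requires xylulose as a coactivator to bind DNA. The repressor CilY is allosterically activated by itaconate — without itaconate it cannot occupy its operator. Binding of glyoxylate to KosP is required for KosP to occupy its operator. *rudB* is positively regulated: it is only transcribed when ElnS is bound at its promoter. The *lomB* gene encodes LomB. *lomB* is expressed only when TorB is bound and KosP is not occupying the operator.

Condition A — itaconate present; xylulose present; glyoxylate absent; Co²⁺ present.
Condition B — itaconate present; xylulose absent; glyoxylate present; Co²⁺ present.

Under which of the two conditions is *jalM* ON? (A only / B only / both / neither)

Condition A:
Itaconate is present, so CilY is active.
Xylulose is present, so ElnS is active.
No repressor is bound and ElnS is active, so *rudB* is transcribed.
So RudB is produced and active.
Glyoxylate is absent, so KosP is inactive.
Co²⁺ is present, so TorB is inactive.
Required activator TorB is absent, so *lomB* is not transcribed.
So LomB is not produced.
With repressor CilY bound, *jalM* is not transcribed.
→ *jalM* is OFF in A.
Condition B:
Itaconate is present, so CilY is active.
Xylulose is absent, so ElnS is inactive.
Required activator ElnS is absent, so *rudB* is not transcribed.
So RudB is not produced.
Glyoxylate is present, so KosP is active.
Co²⁺ is present, so TorB is inactive.
With repressor KosP bound, *lomB* is not transcribed.
So LomB is not produced.
With repressor CilY bound, *jalM* is not transcribed.
→ *jalM* is OFF in B.

neither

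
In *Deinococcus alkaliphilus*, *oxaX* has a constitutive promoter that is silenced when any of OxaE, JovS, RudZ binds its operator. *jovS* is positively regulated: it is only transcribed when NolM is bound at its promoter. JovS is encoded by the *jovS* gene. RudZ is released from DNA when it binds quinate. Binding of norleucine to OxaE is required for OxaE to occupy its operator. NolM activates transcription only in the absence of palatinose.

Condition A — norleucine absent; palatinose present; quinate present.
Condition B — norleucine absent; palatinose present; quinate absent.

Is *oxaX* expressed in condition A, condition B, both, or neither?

Condition A:
Norleucine is absent, so OxaE is inactive.
Palatinose is present, so NolM is inactive.
Required activator NolM is absent, so *jovS* is not transcribed.
So JovS is not produced.
Quinate is present, so RudZ is inactive.
With no repressor bound, *oxaX* is transcribed.
→ *oxaX* is ON in A.
Condition B:
Norleucine is absent, so OxaE is inactive.
Palatinose is present, so NolM is inactive.
Required activator NolM is absent, so *jovS* is not transcribed.
So JovS is not produced.
Quinate is absent, so RudZ is active.
With repressor RudZ bound, *oxaX* is not transcribed.
→ *oxaX* is OFF in B.

A only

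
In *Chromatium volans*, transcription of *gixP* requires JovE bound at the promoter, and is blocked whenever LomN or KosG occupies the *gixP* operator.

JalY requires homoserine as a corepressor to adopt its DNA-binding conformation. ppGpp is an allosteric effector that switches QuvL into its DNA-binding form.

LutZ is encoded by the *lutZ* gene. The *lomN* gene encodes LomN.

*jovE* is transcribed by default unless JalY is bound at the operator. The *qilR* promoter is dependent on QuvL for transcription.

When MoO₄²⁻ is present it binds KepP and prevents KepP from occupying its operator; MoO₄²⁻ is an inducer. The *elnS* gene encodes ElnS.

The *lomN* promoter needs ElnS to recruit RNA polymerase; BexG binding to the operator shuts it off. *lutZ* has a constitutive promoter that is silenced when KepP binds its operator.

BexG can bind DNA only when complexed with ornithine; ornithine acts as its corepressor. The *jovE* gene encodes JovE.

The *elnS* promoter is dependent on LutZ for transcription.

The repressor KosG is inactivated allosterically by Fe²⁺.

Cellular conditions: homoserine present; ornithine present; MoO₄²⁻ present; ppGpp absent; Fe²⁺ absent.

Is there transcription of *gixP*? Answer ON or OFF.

OFF

Ornithine is present, so BexG is active.
MoO₄²⁻ is present, so KepP is inactive.
With no repressor bound, *lutZ* is transcribed.
So LutZ is produced and active.
No repressor is bound and LutZ is active, so *elnS* is transcribed.
So ElnS is produced and active.
With repressor BexG bound, *lomN* is not transcribed.
So LomN is not produced.
Homoserine is present, so JalY is active.
With repressor JalY bound, *jovE* is not transcribed.
So JovE is not produced.
Fe²⁺ is absent, so KosG is active.
With repressor KosG bound, *gixP* is not transcribed.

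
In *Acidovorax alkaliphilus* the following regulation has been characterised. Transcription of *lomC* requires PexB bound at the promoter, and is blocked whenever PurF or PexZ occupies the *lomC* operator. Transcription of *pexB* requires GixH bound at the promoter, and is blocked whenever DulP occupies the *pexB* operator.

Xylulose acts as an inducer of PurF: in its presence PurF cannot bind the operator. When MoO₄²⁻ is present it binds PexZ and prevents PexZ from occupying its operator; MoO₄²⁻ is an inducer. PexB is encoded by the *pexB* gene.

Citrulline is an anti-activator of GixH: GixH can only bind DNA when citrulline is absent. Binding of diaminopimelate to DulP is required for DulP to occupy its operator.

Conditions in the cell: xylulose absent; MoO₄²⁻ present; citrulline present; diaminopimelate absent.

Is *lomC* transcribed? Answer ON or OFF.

Xylulose is absent, so PurF is active.
MoO₄²⁻ is present, so PexZ is inactive.
Citrulline is present, so GixH is inactive.
Diaminopimelate is absent, so DulP is inactive.
Required activator GixH is absent, so *pexB* is not transcribed.
So PexB is not produced.
With repressor PurF bound, *lomC* is not transcribed.

OFF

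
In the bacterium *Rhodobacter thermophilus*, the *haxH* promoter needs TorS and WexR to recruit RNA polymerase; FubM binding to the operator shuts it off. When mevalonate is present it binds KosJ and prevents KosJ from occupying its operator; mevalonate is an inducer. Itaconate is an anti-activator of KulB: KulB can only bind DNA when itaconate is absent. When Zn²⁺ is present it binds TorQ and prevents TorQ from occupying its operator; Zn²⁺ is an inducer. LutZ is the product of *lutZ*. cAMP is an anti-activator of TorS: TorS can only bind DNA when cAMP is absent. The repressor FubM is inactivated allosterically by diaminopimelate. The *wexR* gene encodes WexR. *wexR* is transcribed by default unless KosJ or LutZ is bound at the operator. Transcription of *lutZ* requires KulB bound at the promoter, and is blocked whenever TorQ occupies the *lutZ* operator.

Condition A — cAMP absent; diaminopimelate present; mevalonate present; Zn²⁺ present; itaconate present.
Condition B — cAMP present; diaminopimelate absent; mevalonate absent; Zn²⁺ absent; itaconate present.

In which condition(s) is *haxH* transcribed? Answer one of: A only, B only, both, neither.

Condition A:
cAMP is absent, so TorS is active.
Diaminopimelate is present, so FubM is inactive.
Mevalonate is present, so KosJ is inactive.
Zn²⁺ is present, so TorQ is inactive.
Itaconate is present, so KulB is inactive.
Required activator KulB is absent, so *lutZ* is not transcribed.
So LutZ is not produced.
With no repressor bound, *wexR* is transcribed.
So WexR is produced and active.
No repressor is bound and TorS and WexR are active, so *haxH* is transcribed.
→ *haxH* is ON in A.
Condition B:
cAMP is present, so TorS is inactive.
Diaminopimelate is absent, so FubM is active.
Mevalonate is absent, so KosJ is active.
Zn²⁺ is absent, so TorQ is active.
Itaconate is present, so KulB is inactive.
With repressor TorQ bound, *lutZ* is not transcribed.
So LutZ is not produced.
With repressor KosJ bound, *wexR* is not transcribed.
So WexR is not produced.
With repressor FubM bound, *haxH* is not transcribed.
→ *haxH* is OFF in B.

A only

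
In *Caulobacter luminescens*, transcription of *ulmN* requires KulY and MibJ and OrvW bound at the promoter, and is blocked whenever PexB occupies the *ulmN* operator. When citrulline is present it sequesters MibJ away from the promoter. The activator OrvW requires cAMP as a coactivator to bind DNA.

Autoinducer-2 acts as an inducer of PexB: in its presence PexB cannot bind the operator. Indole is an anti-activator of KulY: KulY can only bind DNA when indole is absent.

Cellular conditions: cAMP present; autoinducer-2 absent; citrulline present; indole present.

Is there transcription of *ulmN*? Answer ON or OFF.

Autoinducer-2 is absent, so PexB is active.
Indole is present, so KulY is inactive.
Citrulline is present, so MibJ is inactive.
cAMP is present, so OrvW is active.
With repressor PexB bound, *ulmN* is not transcribed.

OFF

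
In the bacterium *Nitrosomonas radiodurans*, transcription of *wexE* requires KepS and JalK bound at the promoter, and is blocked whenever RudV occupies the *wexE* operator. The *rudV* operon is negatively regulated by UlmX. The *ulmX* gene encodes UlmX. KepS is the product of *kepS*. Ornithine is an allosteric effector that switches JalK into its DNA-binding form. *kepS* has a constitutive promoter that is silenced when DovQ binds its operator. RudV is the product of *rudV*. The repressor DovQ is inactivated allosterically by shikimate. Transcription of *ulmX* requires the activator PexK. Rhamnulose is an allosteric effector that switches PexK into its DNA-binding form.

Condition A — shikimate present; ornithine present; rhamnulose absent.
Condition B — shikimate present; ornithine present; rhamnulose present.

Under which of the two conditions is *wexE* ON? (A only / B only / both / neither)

B only

Condition A:
Shikimate is present, so DovQ is inactive.
With no repressor bound, *kepS* is transcribed.
So KepS is produced and active.
Ornithine is present, so JalK is active.
Rhamnulose is absent, so PexK is inactive.
Required activator PexK is absent, so *ulmX* is not transcribed.
So UlmX is not produced.
With no repressor bound, *rudV* is transcribed.
So RudV is produced and active.
With repressor RudV bound, *wexE* is not transcribed.
→ *wexE* is OFF in A.
Condition B:
Shikimate is present, so DovQ is inactive.
With no repressor bound, *kepS* is transcribed.
So KepS is produced and active.
Ornithine is present, so JalK is active.
Rhamnulose is present, so PexK is active.
No repressor is bound and PexK is active, so *ulmX* is transcribed.
So UlmX is produced and active.
With repressor UlmX bound, *rudV* is not transcribed.
So RudV is not produced.
No repressor is bound and KepS and JalK are active, so *wexE* is transcribed.
→ *wexE* is ON in B.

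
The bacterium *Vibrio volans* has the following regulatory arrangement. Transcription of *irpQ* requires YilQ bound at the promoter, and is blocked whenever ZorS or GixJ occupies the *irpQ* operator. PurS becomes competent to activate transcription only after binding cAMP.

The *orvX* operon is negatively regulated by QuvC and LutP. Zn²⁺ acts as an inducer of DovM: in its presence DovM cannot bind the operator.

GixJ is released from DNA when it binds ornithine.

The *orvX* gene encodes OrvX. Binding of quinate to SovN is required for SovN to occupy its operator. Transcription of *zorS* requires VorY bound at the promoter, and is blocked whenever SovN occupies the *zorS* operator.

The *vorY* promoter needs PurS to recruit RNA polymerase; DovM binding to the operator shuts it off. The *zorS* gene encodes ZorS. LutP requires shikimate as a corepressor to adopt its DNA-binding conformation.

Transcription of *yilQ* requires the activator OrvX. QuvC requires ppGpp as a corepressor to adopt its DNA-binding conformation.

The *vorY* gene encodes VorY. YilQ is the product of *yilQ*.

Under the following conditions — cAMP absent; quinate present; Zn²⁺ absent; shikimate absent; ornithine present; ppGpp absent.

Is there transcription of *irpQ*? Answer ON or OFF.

ON

ppGpp is absent, so QuvC is inactive.
Shikimate is absent, so LutP is inactive.
With no repressor bound, *orvX* is transcribed.
So OrvX is produced and active.
No repressor is bound and OrvX is active, so *yilQ* is transcribed.
So YilQ is produced and active.
cAMP is absent, so PurS is inactive.
Zn²⁺ is absent, so DovM is active.
With repressor DovM bound, *vorY* is not transcribed.
So VorY is not produced.
Quinate is present, so SovN is active.
With repressor SovN bound, *zorS* is not transcribed.
So ZorS is not produced.
Ornithine is present, so GixJ is inactive.
No repressor is bound and YilQ is active, so *irpQ* is transcribed.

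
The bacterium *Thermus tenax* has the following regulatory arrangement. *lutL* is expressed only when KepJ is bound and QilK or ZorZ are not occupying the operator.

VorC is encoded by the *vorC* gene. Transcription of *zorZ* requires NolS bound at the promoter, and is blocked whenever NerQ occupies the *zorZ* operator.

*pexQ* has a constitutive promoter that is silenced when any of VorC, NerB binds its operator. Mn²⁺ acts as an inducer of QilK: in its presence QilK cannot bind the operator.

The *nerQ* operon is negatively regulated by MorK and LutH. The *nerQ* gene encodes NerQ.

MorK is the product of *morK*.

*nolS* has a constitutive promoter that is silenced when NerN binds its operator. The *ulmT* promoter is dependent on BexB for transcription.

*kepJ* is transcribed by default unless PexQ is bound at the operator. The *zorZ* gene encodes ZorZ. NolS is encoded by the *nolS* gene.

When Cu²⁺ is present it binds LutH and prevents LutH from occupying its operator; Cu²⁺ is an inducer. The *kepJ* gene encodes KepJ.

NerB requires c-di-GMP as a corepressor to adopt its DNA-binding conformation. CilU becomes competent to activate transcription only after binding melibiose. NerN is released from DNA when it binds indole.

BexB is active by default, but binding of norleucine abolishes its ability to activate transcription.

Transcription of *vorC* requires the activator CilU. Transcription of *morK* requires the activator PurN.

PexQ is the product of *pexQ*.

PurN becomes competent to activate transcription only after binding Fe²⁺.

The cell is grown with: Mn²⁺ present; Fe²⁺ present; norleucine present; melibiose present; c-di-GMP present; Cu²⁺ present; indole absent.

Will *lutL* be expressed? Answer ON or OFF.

ON

Mn²⁺ is present, so QilK is inactive.
Melibiose is present, so CilU is active.
No repressor is bound and CilU is active, so *vorC* is transcribed.
So VorC is produced and active.
c-di-GMP is present, so NerB is active.
With repressor VorC bound, *pexQ* is not transcribed.
So PexQ is not produced.
With no repressor bound, *kepJ* is transcribed.
So KepJ is produced and active.
Fe²⁺ is present, so PurN is active.
No repressor is bound and PurN is active, so *morK* is transcribed.
So MorK is produced and active.
Cu²⁺ is present, so LutH is inactive.
With repressor MorK bound, *nerQ* is not transcribed.
So NerQ is not produced.
Indole is absent, so NerN is active.
With repressor NerN bound, *nolS* is not transcribed.
So NolS is not produced.
Required activator NolS is absent, so *zorZ* is not transcribed.
So ZorZ is not produced.
No repressor is bound and KepJ is active, so *lutL* is transcribed.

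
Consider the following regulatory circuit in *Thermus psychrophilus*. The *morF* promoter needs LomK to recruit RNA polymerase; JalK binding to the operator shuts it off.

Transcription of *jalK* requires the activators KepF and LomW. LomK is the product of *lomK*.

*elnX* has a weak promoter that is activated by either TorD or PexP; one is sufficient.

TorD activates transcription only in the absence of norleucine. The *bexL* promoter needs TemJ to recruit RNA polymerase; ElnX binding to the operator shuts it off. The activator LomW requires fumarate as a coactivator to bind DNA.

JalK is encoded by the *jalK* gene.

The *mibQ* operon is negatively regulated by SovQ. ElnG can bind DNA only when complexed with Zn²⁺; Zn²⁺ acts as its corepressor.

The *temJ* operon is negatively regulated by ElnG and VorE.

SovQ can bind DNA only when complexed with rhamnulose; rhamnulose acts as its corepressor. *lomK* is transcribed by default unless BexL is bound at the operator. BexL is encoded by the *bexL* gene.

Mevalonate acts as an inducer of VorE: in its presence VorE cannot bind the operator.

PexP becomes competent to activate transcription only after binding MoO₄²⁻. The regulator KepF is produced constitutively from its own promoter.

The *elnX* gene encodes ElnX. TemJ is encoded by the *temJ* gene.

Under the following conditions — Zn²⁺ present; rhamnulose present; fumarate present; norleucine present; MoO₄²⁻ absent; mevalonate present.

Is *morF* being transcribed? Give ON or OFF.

Zn²⁺ is present, so ElnG is active.
Mevalonate is present, so VorE is inactive.
With repressor ElnG bound, *temJ* is not transcribed.
So TemJ is not produced.
Norleucine is present, so TorD is inactive.
MoO₄²⁻ is absent, so PexP is inactive.
No activator is available at the *elnX* promoter, so *elnX* is not transcribed.
So ElnX is not produced.
Required activator TemJ is absent, so *bexL* is not transcribed.
So BexL is not produced.
With no repressor bound, *lomK* is transcribed.
So LomK is produced and active.
KepF is produced constitutively and is active.
Fumarate is present, so LomW is active.
No repressor is bound and KepF and LomW are active, so *jalK* is transcribed.
So JalK is produced and active.
With repressor JalK bound, *morF* is not transcribed.

OFF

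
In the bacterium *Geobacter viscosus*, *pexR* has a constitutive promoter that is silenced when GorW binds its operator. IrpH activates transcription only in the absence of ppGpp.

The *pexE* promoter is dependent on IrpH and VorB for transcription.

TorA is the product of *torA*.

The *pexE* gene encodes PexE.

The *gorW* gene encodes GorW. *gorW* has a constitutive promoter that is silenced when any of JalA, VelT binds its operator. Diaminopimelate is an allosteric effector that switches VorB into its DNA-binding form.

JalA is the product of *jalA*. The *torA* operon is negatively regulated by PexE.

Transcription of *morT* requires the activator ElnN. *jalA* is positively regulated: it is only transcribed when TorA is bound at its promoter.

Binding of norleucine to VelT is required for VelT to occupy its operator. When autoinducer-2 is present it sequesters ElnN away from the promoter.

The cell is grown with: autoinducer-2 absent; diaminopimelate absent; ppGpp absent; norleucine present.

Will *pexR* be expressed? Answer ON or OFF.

ppGpp is absent, so IrpH is active.
Diaminopimelate is absent, so VorB is inactive.
Required activator VorB is absent, so *pexE* is not transcribed.
So PexE is not produced.
With no repressor bound, *torA* is transcribed.
So TorA is produced and active.
No repressor is bound and TorA is active, so *jalA* is transcribed.
So JalA is produced and active.
Norleucine is present, so VelT is active.
With repressor JalA bound, *gorW* is not transcribed.
So GorW is not produced.
With no repressor bound, *pexR* is transcribed.

ON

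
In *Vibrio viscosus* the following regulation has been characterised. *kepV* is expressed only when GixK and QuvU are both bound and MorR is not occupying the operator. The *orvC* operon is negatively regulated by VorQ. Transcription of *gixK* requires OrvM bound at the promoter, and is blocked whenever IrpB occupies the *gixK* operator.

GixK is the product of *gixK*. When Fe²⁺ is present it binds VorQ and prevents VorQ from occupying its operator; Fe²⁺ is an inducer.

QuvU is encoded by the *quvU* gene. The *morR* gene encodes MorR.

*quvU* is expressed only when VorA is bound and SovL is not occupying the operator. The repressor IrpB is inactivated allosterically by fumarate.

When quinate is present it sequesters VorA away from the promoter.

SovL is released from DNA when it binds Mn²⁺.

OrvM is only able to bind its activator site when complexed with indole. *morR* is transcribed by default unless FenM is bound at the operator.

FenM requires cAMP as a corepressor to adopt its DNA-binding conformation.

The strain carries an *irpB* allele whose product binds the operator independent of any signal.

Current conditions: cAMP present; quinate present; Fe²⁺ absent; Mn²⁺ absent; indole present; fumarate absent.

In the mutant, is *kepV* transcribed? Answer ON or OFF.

Indole is present, so OrvM is active.
IrpB is constitutively active in this strain.
With repressor IrpB bound, *gixK* is not transcribed.
So GixK is not produced.
cAMP is present, so FenM is active.
With repressor FenM bound, *morR* is not transcribed.
So MorR is not produced.
Quinate is present, so VorA is inactive.
Mn²⁺ is absent, so SovL is active.
With repressor SovL bound, *quvU* is not transcribed.
So QuvU is not produced.
Required activator GixK is absent, so *kepV* is not transcribed.

OFF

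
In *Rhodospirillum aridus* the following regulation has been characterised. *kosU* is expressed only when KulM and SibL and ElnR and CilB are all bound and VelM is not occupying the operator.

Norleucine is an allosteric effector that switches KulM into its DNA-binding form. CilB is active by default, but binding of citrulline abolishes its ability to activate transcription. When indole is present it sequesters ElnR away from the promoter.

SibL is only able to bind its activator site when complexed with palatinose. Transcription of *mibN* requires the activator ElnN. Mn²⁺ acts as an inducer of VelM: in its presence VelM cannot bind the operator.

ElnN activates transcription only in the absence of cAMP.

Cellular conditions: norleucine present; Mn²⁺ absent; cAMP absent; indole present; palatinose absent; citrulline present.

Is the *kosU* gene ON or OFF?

Norleucine is present, so KulM is active.
Palatinose is absent, so SibL is inactive.
Mn²⁺ is absent, so VelM is active.
Indole is present, so ElnR is inactive.
Citrulline is present, so CilB is inactive.
With repressor VelM bound, *kosU* is not transcribed.

OFF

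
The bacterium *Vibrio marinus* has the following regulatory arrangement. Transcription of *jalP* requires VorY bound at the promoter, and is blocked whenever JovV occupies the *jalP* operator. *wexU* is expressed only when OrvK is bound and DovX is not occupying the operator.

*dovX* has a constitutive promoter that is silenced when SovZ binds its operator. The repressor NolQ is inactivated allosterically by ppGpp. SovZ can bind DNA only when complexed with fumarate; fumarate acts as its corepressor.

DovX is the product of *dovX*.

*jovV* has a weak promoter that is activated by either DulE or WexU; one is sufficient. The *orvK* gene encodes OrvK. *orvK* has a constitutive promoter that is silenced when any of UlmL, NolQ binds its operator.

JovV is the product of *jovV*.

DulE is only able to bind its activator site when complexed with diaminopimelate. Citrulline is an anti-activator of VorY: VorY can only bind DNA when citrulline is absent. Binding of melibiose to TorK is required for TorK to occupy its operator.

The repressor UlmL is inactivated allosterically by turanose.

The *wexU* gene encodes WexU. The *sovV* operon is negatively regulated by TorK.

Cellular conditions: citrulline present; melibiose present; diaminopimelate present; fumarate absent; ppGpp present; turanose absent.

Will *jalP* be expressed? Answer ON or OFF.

OFF

Diaminopimelate is present, so DulE is active.
Turanose is absent, so UlmL is active.
ppGpp is present, so NolQ is inactive.
With repressor UlmL bound, *orvK* is not transcribed.
So OrvK is not produced.
Fumarate is absent, so SovZ is inactive.
With no repressor bound, *dovX* is transcribed.
So DovX is produced and active.
With repressor DovX bound, *wexU* is not transcribed.
So WexU is not produced.
Activator DulE is present, so *jovV* is transcribed.
So JovV is produced and active.
Citrulline is present, so VorY is inactive.
With repressor JovV bound, *jalP* is not transcribed.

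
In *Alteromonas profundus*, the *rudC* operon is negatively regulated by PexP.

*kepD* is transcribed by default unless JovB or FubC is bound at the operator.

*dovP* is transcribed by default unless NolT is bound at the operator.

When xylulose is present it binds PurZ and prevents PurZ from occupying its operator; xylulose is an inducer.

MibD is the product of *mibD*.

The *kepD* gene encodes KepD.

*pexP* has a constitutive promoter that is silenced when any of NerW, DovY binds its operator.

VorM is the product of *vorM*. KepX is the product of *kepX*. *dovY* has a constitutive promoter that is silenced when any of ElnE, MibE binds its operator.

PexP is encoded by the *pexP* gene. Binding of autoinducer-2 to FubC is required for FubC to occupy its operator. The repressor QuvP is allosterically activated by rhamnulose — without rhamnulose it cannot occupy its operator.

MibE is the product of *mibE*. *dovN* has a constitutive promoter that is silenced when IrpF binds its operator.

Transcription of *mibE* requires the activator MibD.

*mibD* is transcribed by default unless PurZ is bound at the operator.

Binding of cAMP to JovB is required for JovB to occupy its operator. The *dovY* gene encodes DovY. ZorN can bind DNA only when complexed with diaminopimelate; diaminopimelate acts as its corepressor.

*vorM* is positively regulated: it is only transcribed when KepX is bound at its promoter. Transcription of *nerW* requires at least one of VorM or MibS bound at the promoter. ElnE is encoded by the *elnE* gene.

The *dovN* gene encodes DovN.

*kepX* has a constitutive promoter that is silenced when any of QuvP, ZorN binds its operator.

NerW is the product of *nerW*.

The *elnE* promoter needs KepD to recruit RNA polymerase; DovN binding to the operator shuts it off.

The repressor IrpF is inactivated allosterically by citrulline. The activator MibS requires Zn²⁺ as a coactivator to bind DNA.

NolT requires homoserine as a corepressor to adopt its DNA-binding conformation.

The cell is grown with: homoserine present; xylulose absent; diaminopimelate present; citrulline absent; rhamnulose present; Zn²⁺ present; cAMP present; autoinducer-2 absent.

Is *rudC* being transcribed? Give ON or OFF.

ON

Rhamnulose is present, so QuvP is active.
Diaminopimelate is present, so ZorN is active.
With repressor QuvP bound, *kepX* is not transcribed.
So KepX is not produced.
Required activator KepX is absent, so *vorM* is not transcribed.
So VorM is not produced.
Zn²⁺ is present, so MibS is active.
Activator MibS is present, so *nerW* is transcribed.
So NerW is produced and active.
Citrulline is absent, so IrpF is active.
With repressor IrpF bound, *dovN* is not transcribed.
So DovN is not produced.
cAMP is present, so JovB is active.
Autoinducer-2 is absent, so FubC is inactive.
With repressor JovB bound, *kepD* is not transcribed.
So KepD is not produced.
Required activator KepD is absent, so *elnE* is not transcribed.
So ElnE is not produced.
Xylulose is absent, so PurZ is active.
With repressor PurZ bound, *mibD* is not transcribed.
So MibD is not produced.
Required activator MibD is absent, so *mibE* is not transcribed.
So MibE is not produced.
With no repressor bound, *dovY* is transcribed.
So DovY is produced and active.
With repressor NerW bound, *pexP* is not transcribed.
So PexP is not produced.
With no repressor bound, *rudC* is transcribed.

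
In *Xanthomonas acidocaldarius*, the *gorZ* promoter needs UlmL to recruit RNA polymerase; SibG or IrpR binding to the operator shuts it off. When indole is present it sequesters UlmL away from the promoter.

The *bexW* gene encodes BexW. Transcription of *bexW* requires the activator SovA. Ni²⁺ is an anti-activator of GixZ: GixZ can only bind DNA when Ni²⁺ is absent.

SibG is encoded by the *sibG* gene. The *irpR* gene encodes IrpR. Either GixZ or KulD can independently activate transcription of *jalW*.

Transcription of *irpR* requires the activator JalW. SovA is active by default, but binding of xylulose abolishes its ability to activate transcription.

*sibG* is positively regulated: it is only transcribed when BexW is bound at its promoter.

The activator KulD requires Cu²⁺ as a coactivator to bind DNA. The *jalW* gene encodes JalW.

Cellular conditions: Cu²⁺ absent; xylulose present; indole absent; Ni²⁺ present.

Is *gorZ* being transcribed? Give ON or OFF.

ON

Xylulose is present, so SovA is inactive.
Required activator SovA is absent, so *bexW* is not transcribed.
So BexW is not produced.
Required activator BexW is absent, so *sibG* is not transcribed.
So SibG is not produced.
Ni²⁺ is present, so GixZ is inactive.
Cu²⁺ is absent, so KulD is inactive.
No activator is available at the *jalW* promoter, so *jalW* is not transcribed.
So JalW is not produced.
Required activator JalW is absent, so *irpR* is not transcribed.
So IrpR is not produced.
Indole is absent, so UlmL is active.
No repressor is bound and UlmL is active, so *gorZ* is transcribed.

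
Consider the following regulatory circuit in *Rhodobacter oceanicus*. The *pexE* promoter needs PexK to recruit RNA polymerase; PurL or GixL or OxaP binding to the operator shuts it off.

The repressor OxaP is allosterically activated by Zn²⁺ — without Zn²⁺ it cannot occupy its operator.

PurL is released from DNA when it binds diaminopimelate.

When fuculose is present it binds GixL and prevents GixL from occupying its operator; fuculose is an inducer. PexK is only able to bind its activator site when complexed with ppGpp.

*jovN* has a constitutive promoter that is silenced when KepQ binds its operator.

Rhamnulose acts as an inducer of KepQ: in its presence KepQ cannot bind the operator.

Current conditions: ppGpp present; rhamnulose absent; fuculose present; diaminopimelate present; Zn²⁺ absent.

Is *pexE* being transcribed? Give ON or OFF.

ON

Diaminopimelate is present, so PurL is inactive.
ppGpp is present, so PexK is active.
Fuculose is present, so GixL is inactive.
Zn²⁺ is absent, so OxaP is inactive.
No repressor is bound and PexK is active, so *pexE* is transcribed.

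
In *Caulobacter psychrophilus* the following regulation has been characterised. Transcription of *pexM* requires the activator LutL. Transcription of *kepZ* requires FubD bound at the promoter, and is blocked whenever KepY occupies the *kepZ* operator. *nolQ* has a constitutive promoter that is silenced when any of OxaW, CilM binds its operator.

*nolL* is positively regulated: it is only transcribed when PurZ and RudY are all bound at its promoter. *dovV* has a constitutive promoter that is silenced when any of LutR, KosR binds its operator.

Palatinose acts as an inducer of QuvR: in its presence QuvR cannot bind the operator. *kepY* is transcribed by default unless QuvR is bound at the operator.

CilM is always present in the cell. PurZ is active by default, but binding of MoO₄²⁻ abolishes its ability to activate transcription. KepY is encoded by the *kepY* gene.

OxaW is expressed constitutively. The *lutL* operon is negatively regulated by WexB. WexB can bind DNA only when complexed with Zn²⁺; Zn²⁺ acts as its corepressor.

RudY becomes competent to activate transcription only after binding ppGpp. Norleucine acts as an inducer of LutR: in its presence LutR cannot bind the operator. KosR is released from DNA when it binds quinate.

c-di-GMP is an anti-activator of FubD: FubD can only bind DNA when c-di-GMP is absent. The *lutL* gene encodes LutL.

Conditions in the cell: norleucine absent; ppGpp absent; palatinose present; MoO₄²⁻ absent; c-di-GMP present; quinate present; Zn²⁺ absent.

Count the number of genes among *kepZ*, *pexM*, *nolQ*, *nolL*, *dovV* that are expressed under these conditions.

1

c-di-GMP is present, so FubD is inactive.
Palatinose is present, so QuvR is inactive.
With no repressor bound, *kepY* is transcribed.
So KepY is produced and active.
With repressor KepY bound, *kepZ* is not transcribed.
→ *kepZ* is OFF.
Zn²⁺ is absent, so WexB is inactive.
With no repressor bound, *lutL* is transcribed.
So LutL is produced and active.
No repressor is bound and LutL is active, so *pexM* is transcribed.
→ *pexM* is ON.
OxaW is produced constitutively and is active.
CilM is produced constitutively and is active.
With repressor OxaW bound, *nolQ* is not transcribed.
→ *nolQ* is OFF.
MoO₄²⁻ is absent, so PurZ is active.
ppGpp is absent, so RudY is inactive.
Required activator RudY is absent, so *nolL* is not transcribed.
→ *nolL* is OFF.
Norleucine is absent, so LutR is active.
Quinate is present, so KosR is inactive.
With repressor LutR bound, *dovV* is not transcribed.
→ *dovV* is OFF.
1 of the 5 genes is transcribed.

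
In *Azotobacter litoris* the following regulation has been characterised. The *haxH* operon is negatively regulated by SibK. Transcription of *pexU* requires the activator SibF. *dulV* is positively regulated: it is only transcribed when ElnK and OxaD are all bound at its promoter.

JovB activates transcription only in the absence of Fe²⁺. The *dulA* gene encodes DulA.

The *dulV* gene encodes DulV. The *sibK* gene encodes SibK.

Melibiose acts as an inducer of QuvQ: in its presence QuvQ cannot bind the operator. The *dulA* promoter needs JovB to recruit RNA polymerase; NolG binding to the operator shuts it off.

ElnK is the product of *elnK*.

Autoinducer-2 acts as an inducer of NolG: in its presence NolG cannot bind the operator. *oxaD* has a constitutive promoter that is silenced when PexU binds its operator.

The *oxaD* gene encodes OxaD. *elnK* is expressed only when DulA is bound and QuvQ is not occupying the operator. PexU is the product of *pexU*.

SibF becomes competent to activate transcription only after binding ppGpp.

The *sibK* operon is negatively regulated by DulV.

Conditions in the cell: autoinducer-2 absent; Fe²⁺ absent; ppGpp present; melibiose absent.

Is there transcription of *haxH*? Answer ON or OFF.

Autoinducer-2 is absent, so NolG is active.
Fe²⁺ is absent, so JovB is active.
With repressor NolG bound, *dulA* is not transcribed.
So DulA is not produced.
Melibiose is absent, so QuvQ is active.
With repressor QuvQ bound, *elnK* is not transcribed.
So ElnK is not produced.
ppGpp is present, so SibF is active.
No repressor is bound and SibF is active, so *pexU* is transcribed.
So PexU is produced and active.
With repressor PexU bound, *oxaD* is not transcribed.
So OxaD is not produced.
Required activator ElnK is absent, so *dulV* is not transcribed.
So DulV is not produced.
With no repressor bound, *sibK* is transcribed.
So SibK is produced and active.
With repressor SibK bound, *haxH* is not transcribed.

OFF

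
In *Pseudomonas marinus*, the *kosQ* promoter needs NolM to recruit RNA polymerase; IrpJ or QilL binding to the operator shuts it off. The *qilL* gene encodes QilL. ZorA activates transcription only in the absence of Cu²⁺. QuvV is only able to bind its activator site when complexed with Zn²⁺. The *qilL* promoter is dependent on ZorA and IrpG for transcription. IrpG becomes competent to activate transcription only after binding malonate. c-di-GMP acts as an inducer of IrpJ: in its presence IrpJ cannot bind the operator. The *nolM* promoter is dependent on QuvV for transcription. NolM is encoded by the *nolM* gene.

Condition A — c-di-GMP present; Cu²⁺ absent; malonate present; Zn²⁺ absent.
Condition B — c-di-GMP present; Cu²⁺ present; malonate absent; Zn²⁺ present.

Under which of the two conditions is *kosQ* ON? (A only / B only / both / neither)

Condition A:
c-di-GMP is present, so IrpJ is inactive.
Cu²⁺ is absent, so ZorA is active.
Malonate is present, so IrpG is active.
No repressor is bound and ZorA and IrpG are active, so *qilL* is transcribed.
So QilL is produced and active.
Zn²⁺ is absent, so QuvV is inactive.
Required activator QuvV is absent, so *nolM* is not transcribed.
So NolM is not produced.
With repressor QilL bound, *kosQ* is not transcribed.
→ *kosQ* is OFF in A.
Condition B:
c-di-GMP is present, so IrpJ is inactive.
Cu²⁺ is present, so ZorA is inactive.
Malonate is absent, so IrpG is inactive.
Required activator ZorA is absent, so *qilL* is not transcribed.
So QilL is not produced.
Zn²⁺ is present, so QuvV is active.
No repressor is bound and QuvV is active, so *nolM* is transcribed.
So NolM is produced and active.
No repressor is bound and NolM is active, so *kosQ* is transcribed.
→ *kosQ* is ON in B.

B only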